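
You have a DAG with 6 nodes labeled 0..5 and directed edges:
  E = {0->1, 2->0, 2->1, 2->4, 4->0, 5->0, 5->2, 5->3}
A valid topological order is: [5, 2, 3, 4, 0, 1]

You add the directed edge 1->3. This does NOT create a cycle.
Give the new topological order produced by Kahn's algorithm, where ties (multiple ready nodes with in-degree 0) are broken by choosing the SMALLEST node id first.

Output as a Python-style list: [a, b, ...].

Answer: [5, 2, 4, 0, 1, 3]

Derivation:
Old toposort: [5, 2, 3, 4, 0, 1]
Added edge: 1->3
Position of 1 (5) > position of 3 (2). Must reorder: 1 must now come before 3.
Run Kahn's algorithm (break ties by smallest node id):
  initial in-degrees: [3, 2, 1, 2, 1, 0]
  ready (indeg=0): [5]
  pop 5: indeg[0]->2; indeg[2]->0; indeg[3]->1 | ready=[2] | order so far=[5]
  pop 2: indeg[0]->1; indeg[1]->1; indeg[4]->0 | ready=[4] | order so far=[5, 2]
  pop 4: indeg[0]->0 | ready=[0] | order so far=[5, 2, 4]
  pop 0: indeg[1]->0 | ready=[1] | order so far=[5, 2, 4, 0]
  pop 1: indeg[3]->0 | ready=[3] | order so far=[5, 2, 4, 0, 1]
  pop 3: no out-edges | ready=[] | order so far=[5, 2, 4, 0, 1, 3]
  Result: [5, 2, 4, 0, 1, 3]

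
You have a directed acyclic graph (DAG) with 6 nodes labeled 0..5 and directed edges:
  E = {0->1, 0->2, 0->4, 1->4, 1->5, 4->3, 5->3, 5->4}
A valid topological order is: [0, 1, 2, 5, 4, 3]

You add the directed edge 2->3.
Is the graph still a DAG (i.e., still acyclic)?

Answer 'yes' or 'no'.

Given toposort: [0, 1, 2, 5, 4, 3]
Position of 2: index 2; position of 3: index 5
New edge 2->3: forward
Forward edge: respects the existing order. Still a DAG, same toposort still valid.
Still a DAG? yes

Answer: yes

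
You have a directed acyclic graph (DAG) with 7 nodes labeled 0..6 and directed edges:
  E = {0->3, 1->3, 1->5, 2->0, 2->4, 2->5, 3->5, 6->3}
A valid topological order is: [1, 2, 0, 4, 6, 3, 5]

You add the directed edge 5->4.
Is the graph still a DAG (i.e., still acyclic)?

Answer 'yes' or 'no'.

Given toposort: [1, 2, 0, 4, 6, 3, 5]
Position of 5: index 6; position of 4: index 3
New edge 5->4: backward (u after v in old order)
Backward edge: old toposort is now invalid. Check if this creates a cycle.
Does 4 already reach 5? Reachable from 4: [4]. NO -> still a DAG (reorder needed).
Still a DAG? yes

Answer: yes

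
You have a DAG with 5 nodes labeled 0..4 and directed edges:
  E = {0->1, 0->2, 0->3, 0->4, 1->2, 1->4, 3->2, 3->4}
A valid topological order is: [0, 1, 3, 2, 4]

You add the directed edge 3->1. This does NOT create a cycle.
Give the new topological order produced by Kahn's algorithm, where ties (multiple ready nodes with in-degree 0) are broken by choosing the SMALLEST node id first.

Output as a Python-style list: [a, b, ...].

Answer: [0, 3, 1, 2, 4]

Derivation:
Old toposort: [0, 1, 3, 2, 4]
Added edge: 3->1
Position of 3 (2) > position of 1 (1). Must reorder: 3 must now come before 1.
Run Kahn's algorithm (break ties by smallest node id):
  initial in-degrees: [0, 2, 3, 1, 3]
  ready (indeg=0): [0]
  pop 0: indeg[1]->1; indeg[2]->2; indeg[3]->0; indeg[4]->2 | ready=[3] | order so far=[0]
  pop 3: indeg[1]->0; indeg[2]->1; indeg[4]->1 | ready=[1] | order so far=[0, 3]
  pop 1: indeg[2]->0; indeg[4]->0 | ready=[2, 4] | order so far=[0, 3, 1]
  pop 2: no out-edges | ready=[4] | order so far=[0, 3, 1, 2]
  pop 4: no out-edges | ready=[] | order so far=[0, 3, 1, 2, 4]
  Result: [0, 3, 1, 2, 4]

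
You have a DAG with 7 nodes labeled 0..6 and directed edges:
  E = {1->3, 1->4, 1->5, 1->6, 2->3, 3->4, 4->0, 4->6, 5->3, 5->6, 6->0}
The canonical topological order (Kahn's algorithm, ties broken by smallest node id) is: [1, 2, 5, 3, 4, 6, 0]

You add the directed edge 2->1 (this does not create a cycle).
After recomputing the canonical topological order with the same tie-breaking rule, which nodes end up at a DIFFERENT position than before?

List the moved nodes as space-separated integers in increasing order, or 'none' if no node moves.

Old toposort: [1, 2, 5, 3, 4, 6, 0]
Added edge 2->1
Recompute Kahn (smallest-id tiebreak):
  initial in-degrees: [2, 1, 0, 3, 2, 1, 3]
  ready (indeg=0): [2]
  pop 2: indeg[1]->0; indeg[3]->2 | ready=[1] | order so far=[2]
  pop 1: indeg[3]->1; indeg[4]->1; indeg[5]->0; indeg[6]->2 | ready=[5] | order so far=[2, 1]
  pop 5: indeg[3]->0; indeg[6]->1 | ready=[3] | order so far=[2, 1, 5]
  pop 3: indeg[4]->0 | ready=[4] | order so far=[2, 1, 5, 3]
  pop 4: indeg[0]->1; indeg[6]->0 | ready=[6] | order so far=[2, 1, 5, 3, 4]
  pop 6: indeg[0]->0 | ready=[0] | order so far=[2, 1, 5, 3, 4, 6]
  pop 0: no out-edges | ready=[] | order so far=[2, 1, 5, 3, 4, 6, 0]
New canonical toposort: [2, 1, 5, 3, 4, 6, 0]
Compare positions:
  Node 0: index 6 -> 6 (same)
  Node 1: index 0 -> 1 (moved)
  Node 2: index 1 -> 0 (moved)
  Node 3: index 3 -> 3 (same)
  Node 4: index 4 -> 4 (same)
  Node 5: index 2 -> 2 (same)
  Node 6: index 5 -> 5 (same)
Nodes that changed position: 1 2

Answer: 1 2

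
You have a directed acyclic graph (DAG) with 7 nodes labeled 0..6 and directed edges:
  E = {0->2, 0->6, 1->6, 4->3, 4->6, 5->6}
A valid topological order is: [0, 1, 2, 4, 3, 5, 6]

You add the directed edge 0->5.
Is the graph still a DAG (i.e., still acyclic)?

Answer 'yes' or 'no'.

Given toposort: [0, 1, 2, 4, 3, 5, 6]
Position of 0: index 0; position of 5: index 5
New edge 0->5: forward
Forward edge: respects the existing order. Still a DAG, same toposort still valid.
Still a DAG? yes

Answer: yes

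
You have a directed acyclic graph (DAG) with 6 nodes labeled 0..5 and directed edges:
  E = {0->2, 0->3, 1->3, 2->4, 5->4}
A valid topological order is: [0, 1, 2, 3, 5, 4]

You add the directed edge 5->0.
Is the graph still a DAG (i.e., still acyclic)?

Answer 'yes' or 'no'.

Answer: yes

Derivation:
Given toposort: [0, 1, 2, 3, 5, 4]
Position of 5: index 4; position of 0: index 0
New edge 5->0: backward (u after v in old order)
Backward edge: old toposort is now invalid. Check if this creates a cycle.
Does 0 already reach 5? Reachable from 0: [0, 2, 3, 4]. NO -> still a DAG (reorder needed).
Still a DAG? yes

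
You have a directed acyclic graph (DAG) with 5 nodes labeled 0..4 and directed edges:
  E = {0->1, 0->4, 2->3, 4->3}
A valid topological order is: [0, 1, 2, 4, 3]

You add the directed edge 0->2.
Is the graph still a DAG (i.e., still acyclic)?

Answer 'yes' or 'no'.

Answer: yes

Derivation:
Given toposort: [0, 1, 2, 4, 3]
Position of 0: index 0; position of 2: index 2
New edge 0->2: forward
Forward edge: respects the existing order. Still a DAG, same toposort still valid.
Still a DAG? yes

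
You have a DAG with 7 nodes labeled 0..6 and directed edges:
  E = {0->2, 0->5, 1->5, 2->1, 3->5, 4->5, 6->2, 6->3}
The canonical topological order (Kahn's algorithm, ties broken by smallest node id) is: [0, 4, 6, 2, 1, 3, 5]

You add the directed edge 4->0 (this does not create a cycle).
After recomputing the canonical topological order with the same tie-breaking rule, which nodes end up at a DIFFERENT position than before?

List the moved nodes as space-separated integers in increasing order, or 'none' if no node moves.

Old toposort: [0, 4, 6, 2, 1, 3, 5]
Added edge 4->0
Recompute Kahn (smallest-id tiebreak):
  initial in-degrees: [1, 1, 2, 1, 0, 4, 0]
  ready (indeg=0): [4, 6]
  pop 4: indeg[0]->0; indeg[5]->3 | ready=[0, 6] | order so far=[4]
  pop 0: indeg[2]->1; indeg[5]->2 | ready=[6] | order so far=[4, 0]
  pop 6: indeg[2]->0; indeg[3]->0 | ready=[2, 3] | order so far=[4, 0, 6]
  pop 2: indeg[1]->0 | ready=[1, 3] | order so far=[4, 0, 6, 2]
  pop 1: indeg[5]->1 | ready=[3] | order so far=[4, 0, 6, 2, 1]
  pop 3: indeg[5]->0 | ready=[5] | order so far=[4, 0, 6, 2, 1, 3]
  pop 5: no out-edges | ready=[] | order so far=[4, 0, 6, 2, 1, 3, 5]
New canonical toposort: [4, 0, 6, 2, 1, 3, 5]
Compare positions:
  Node 0: index 0 -> 1 (moved)
  Node 1: index 4 -> 4 (same)
  Node 2: index 3 -> 3 (same)
  Node 3: index 5 -> 5 (same)
  Node 4: index 1 -> 0 (moved)
  Node 5: index 6 -> 6 (same)
  Node 6: index 2 -> 2 (same)
Nodes that changed position: 0 4

Answer: 0 4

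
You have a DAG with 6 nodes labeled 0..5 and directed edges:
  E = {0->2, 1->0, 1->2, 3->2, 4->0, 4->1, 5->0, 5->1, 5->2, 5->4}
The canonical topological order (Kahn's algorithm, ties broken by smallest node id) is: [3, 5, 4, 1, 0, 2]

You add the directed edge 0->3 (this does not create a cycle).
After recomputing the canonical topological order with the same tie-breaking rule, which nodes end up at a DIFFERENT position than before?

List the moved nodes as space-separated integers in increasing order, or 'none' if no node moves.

Old toposort: [3, 5, 4, 1, 0, 2]
Added edge 0->3
Recompute Kahn (smallest-id tiebreak):
  initial in-degrees: [3, 2, 4, 1, 1, 0]
  ready (indeg=0): [5]
  pop 5: indeg[0]->2; indeg[1]->1; indeg[2]->3; indeg[4]->0 | ready=[4] | order so far=[5]
  pop 4: indeg[0]->1; indeg[1]->0 | ready=[1] | order so far=[5, 4]
  pop 1: indeg[0]->0; indeg[2]->2 | ready=[0] | order so far=[5, 4, 1]
  pop 0: indeg[2]->1; indeg[3]->0 | ready=[3] | order so far=[5, 4, 1, 0]
  pop 3: indeg[2]->0 | ready=[2] | order so far=[5, 4, 1, 0, 3]
  pop 2: no out-edges | ready=[] | order so far=[5, 4, 1, 0, 3, 2]
New canonical toposort: [5, 4, 1, 0, 3, 2]
Compare positions:
  Node 0: index 4 -> 3 (moved)
  Node 1: index 3 -> 2 (moved)
  Node 2: index 5 -> 5 (same)
  Node 3: index 0 -> 4 (moved)
  Node 4: index 2 -> 1 (moved)
  Node 5: index 1 -> 0 (moved)
Nodes that changed position: 0 1 3 4 5

Answer: 0 1 3 4 5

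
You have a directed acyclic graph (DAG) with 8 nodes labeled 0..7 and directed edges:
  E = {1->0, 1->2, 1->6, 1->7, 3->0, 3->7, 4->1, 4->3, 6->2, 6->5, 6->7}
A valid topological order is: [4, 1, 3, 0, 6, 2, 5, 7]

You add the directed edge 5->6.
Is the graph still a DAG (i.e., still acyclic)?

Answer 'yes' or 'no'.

Given toposort: [4, 1, 3, 0, 6, 2, 5, 7]
Position of 5: index 6; position of 6: index 4
New edge 5->6: backward (u after v in old order)
Backward edge: old toposort is now invalid. Check if this creates a cycle.
Does 6 already reach 5? Reachable from 6: [2, 5, 6, 7]. YES -> cycle!
Still a DAG? no

Answer: no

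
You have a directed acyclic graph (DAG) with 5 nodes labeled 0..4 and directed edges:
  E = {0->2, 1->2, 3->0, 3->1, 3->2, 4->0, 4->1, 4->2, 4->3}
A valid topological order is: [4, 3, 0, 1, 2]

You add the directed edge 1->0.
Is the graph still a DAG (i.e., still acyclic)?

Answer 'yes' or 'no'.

Answer: yes

Derivation:
Given toposort: [4, 3, 0, 1, 2]
Position of 1: index 3; position of 0: index 2
New edge 1->0: backward (u after v in old order)
Backward edge: old toposort is now invalid. Check if this creates a cycle.
Does 0 already reach 1? Reachable from 0: [0, 2]. NO -> still a DAG (reorder needed).
Still a DAG? yes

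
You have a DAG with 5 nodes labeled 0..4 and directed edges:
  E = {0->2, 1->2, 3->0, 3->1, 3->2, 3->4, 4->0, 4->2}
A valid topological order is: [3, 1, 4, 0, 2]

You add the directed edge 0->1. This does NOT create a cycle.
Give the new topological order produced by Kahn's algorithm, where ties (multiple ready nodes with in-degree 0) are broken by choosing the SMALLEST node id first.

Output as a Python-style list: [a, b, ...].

Answer: [3, 4, 0, 1, 2]

Derivation:
Old toposort: [3, 1, 4, 0, 2]
Added edge: 0->1
Position of 0 (3) > position of 1 (1). Must reorder: 0 must now come before 1.
Run Kahn's algorithm (break ties by smallest node id):
  initial in-degrees: [2, 2, 4, 0, 1]
  ready (indeg=0): [3]
  pop 3: indeg[0]->1; indeg[1]->1; indeg[2]->3; indeg[4]->0 | ready=[4] | order so far=[3]
  pop 4: indeg[0]->0; indeg[2]->2 | ready=[0] | order so far=[3, 4]
  pop 0: indeg[1]->0; indeg[2]->1 | ready=[1] | order so far=[3, 4, 0]
  pop 1: indeg[2]->0 | ready=[2] | order so far=[3, 4, 0, 1]
  pop 2: no out-edges | ready=[] | order so far=[3, 4, 0, 1, 2]
  Result: [3, 4, 0, 1, 2]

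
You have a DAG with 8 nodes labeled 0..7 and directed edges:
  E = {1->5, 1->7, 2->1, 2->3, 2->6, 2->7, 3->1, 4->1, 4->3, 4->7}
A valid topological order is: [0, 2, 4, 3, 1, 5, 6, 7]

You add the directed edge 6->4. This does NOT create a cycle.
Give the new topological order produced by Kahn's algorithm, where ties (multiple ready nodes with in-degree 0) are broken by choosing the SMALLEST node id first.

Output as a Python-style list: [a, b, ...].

Old toposort: [0, 2, 4, 3, 1, 5, 6, 7]
Added edge: 6->4
Position of 6 (6) > position of 4 (2). Must reorder: 6 must now come before 4.
Run Kahn's algorithm (break ties by smallest node id):
  initial in-degrees: [0, 3, 0, 2, 1, 1, 1, 3]
  ready (indeg=0): [0, 2]
  pop 0: no out-edges | ready=[2] | order so far=[0]
  pop 2: indeg[1]->2; indeg[3]->1; indeg[6]->0; indeg[7]->2 | ready=[6] | order so far=[0, 2]
  pop 6: indeg[4]->0 | ready=[4] | order so far=[0, 2, 6]
  pop 4: indeg[1]->1; indeg[3]->0; indeg[7]->1 | ready=[3] | order so far=[0, 2, 6, 4]
  pop 3: indeg[1]->0 | ready=[1] | order so far=[0, 2, 6, 4, 3]
  pop 1: indeg[5]->0; indeg[7]->0 | ready=[5, 7] | order so far=[0, 2, 6, 4, 3, 1]
  pop 5: no out-edges | ready=[7] | order so far=[0, 2, 6, 4, 3, 1, 5]
  pop 7: no out-edges | ready=[] | order so far=[0, 2, 6, 4, 3, 1, 5, 7]
  Result: [0, 2, 6, 4, 3, 1, 5, 7]

Answer: [0, 2, 6, 4, 3, 1, 5, 7]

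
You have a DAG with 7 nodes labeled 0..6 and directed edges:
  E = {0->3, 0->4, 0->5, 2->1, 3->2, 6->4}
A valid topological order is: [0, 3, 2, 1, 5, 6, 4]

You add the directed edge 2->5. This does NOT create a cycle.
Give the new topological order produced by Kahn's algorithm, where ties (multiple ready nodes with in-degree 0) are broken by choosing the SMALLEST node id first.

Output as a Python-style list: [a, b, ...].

Old toposort: [0, 3, 2, 1, 5, 6, 4]
Added edge: 2->5
Position of 2 (2) < position of 5 (4). Old order still valid.
Run Kahn's algorithm (break ties by smallest node id):
  initial in-degrees: [0, 1, 1, 1, 2, 2, 0]
  ready (indeg=0): [0, 6]
  pop 0: indeg[3]->0; indeg[4]->1; indeg[5]->1 | ready=[3, 6] | order so far=[0]
  pop 3: indeg[2]->0 | ready=[2, 6] | order so far=[0, 3]
  pop 2: indeg[1]->0; indeg[5]->0 | ready=[1, 5, 6] | order so far=[0, 3, 2]
  pop 1: no out-edges | ready=[5, 6] | order so far=[0, 3, 2, 1]
  pop 5: no out-edges | ready=[6] | order so far=[0, 3, 2, 1, 5]
  pop 6: indeg[4]->0 | ready=[4] | order so far=[0, 3, 2, 1, 5, 6]
  pop 4: no out-edges | ready=[] | order so far=[0, 3, 2, 1, 5, 6, 4]
  Result: [0, 3, 2, 1, 5, 6, 4]

Answer: [0, 3, 2, 1, 5, 6, 4]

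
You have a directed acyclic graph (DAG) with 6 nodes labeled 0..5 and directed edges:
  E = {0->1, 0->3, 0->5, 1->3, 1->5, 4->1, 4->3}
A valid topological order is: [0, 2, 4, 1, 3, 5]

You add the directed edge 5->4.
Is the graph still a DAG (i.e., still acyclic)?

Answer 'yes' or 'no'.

Answer: no

Derivation:
Given toposort: [0, 2, 4, 1, 3, 5]
Position of 5: index 5; position of 4: index 2
New edge 5->4: backward (u after v in old order)
Backward edge: old toposort is now invalid. Check if this creates a cycle.
Does 4 already reach 5? Reachable from 4: [1, 3, 4, 5]. YES -> cycle!
Still a DAG? no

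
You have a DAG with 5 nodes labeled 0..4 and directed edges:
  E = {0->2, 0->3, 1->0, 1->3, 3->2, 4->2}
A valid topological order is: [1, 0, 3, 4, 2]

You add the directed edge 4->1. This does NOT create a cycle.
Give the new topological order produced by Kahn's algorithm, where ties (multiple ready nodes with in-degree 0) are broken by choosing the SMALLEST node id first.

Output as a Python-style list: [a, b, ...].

Old toposort: [1, 0, 3, 4, 2]
Added edge: 4->1
Position of 4 (3) > position of 1 (0). Must reorder: 4 must now come before 1.
Run Kahn's algorithm (break ties by smallest node id):
  initial in-degrees: [1, 1, 3, 2, 0]
  ready (indeg=0): [4]
  pop 4: indeg[1]->0; indeg[2]->2 | ready=[1] | order so far=[4]
  pop 1: indeg[0]->0; indeg[3]->1 | ready=[0] | order so far=[4, 1]
  pop 0: indeg[2]->1; indeg[3]->0 | ready=[3] | order so far=[4, 1, 0]
  pop 3: indeg[2]->0 | ready=[2] | order so far=[4, 1, 0, 3]
  pop 2: no out-edges | ready=[] | order so far=[4, 1, 0, 3, 2]
  Result: [4, 1, 0, 3, 2]

Answer: [4, 1, 0, 3, 2]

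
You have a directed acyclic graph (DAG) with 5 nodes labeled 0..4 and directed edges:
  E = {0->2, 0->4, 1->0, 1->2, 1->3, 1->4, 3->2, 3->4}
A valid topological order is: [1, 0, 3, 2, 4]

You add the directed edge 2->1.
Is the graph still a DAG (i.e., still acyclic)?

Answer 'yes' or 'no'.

Answer: no

Derivation:
Given toposort: [1, 0, 3, 2, 4]
Position of 2: index 3; position of 1: index 0
New edge 2->1: backward (u after v in old order)
Backward edge: old toposort is now invalid. Check if this creates a cycle.
Does 1 already reach 2? Reachable from 1: [0, 1, 2, 3, 4]. YES -> cycle!
Still a DAG? no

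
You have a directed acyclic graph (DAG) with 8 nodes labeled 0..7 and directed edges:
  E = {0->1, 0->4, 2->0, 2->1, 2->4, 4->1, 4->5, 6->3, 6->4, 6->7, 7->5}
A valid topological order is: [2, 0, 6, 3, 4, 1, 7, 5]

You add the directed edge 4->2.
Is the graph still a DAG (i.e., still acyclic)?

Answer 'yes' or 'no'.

Answer: no

Derivation:
Given toposort: [2, 0, 6, 3, 4, 1, 7, 5]
Position of 4: index 4; position of 2: index 0
New edge 4->2: backward (u after v in old order)
Backward edge: old toposort is now invalid. Check if this creates a cycle.
Does 2 already reach 4? Reachable from 2: [0, 1, 2, 4, 5]. YES -> cycle!
Still a DAG? no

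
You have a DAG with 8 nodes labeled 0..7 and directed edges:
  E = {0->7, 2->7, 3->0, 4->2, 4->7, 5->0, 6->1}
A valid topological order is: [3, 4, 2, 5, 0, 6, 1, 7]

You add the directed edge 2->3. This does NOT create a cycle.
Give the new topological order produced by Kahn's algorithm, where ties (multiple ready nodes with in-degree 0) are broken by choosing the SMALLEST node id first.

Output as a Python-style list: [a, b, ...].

Old toposort: [3, 4, 2, 5, 0, 6, 1, 7]
Added edge: 2->3
Position of 2 (2) > position of 3 (0). Must reorder: 2 must now come before 3.
Run Kahn's algorithm (break ties by smallest node id):
  initial in-degrees: [2, 1, 1, 1, 0, 0, 0, 3]
  ready (indeg=0): [4, 5, 6]
  pop 4: indeg[2]->0; indeg[7]->2 | ready=[2, 5, 6] | order so far=[4]
  pop 2: indeg[3]->0; indeg[7]->1 | ready=[3, 5, 6] | order so far=[4, 2]
  pop 3: indeg[0]->1 | ready=[5, 6] | order so far=[4, 2, 3]
  pop 5: indeg[0]->0 | ready=[0, 6] | order so far=[4, 2, 3, 5]
  pop 0: indeg[7]->0 | ready=[6, 7] | order so far=[4, 2, 3, 5, 0]
  pop 6: indeg[1]->0 | ready=[1, 7] | order so far=[4, 2, 3, 5, 0, 6]
  pop 1: no out-edges | ready=[7] | order so far=[4, 2, 3, 5, 0, 6, 1]
  pop 7: no out-edges | ready=[] | order so far=[4, 2, 3, 5, 0, 6, 1, 7]
  Result: [4, 2, 3, 5, 0, 6, 1, 7]

Answer: [4, 2, 3, 5, 0, 6, 1, 7]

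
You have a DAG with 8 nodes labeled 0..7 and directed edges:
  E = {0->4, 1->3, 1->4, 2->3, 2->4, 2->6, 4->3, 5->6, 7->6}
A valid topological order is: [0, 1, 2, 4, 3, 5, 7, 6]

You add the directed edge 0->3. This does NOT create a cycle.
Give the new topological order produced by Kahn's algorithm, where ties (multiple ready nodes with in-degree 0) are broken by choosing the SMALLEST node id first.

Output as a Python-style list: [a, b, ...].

Answer: [0, 1, 2, 4, 3, 5, 7, 6]

Derivation:
Old toposort: [0, 1, 2, 4, 3, 5, 7, 6]
Added edge: 0->3
Position of 0 (0) < position of 3 (4). Old order still valid.
Run Kahn's algorithm (break ties by smallest node id):
  initial in-degrees: [0, 0, 0, 4, 3, 0, 3, 0]
  ready (indeg=0): [0, 1, 2, 5, 7]
  pop 0: indeg[3]->3; indeg[4]->2 | ready=[1, 2, 5, 7] | order so far=[0]
  pop 1: indeg[3]->2; indeg[4]->1 | ready=[2, 5, 7] | order so far=[0, 1]
  pop 2: indeg[3]->1; indeg[4]->0; indeg[6]->2 | ready=[4, 5, 7] | order so far=[0, 1, 2]
  pop 4: indeg[3]->0 | ready=[3, 5, 7] | order so far=[0, 1, 2, 4]
  pop 3: no out-edges | ready=[5, 7] | order so far=[0, 1, 2, 4, 3]
  pop 5: indeg[6]->1 | ready=[7] | order so far=[0, 1, 2, 4, 3, 5]
  pop 7: indeg[6]->0 | ready=[6] | order so far=[0, 1, 2, 4, 3, 5, 7]
  pop 6: no out-edges | ready=[] | order so far=[0, 1, 2, 4, 3, 5, 7, 6]
  Result: [0, 1, 2, 4, 3, 5, 7, 6]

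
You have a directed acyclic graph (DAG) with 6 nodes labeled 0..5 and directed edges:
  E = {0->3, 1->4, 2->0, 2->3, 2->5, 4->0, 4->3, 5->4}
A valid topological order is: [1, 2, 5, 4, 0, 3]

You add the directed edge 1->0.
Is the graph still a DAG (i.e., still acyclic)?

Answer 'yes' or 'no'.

Answer: yes

Derivation:
Given toposort: [1, 2, 5, 4, 0, 3]
Position of 1: index 0; position of 0: index 4
New edge 1->0: forward
Forward edge: respects the existing order. Still a DAG, same toposort still valid.
Still a DAG? yes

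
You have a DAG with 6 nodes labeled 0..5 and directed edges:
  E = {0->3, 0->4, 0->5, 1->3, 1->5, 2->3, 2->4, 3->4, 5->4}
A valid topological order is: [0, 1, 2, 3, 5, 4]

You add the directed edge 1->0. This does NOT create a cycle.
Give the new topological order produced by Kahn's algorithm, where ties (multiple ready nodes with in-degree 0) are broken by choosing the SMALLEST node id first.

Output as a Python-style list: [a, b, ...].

Answer: [1, 0, 2, 3, 5, 4]

Derivation:
Old toposort: [0, 1, 2, 3, 5, 4]
Added edge: 1->0
Position of 1 (1) > position of 0 (0). Must reorder: 1 must now come before 0.
Run Kahn's algorithm (break ties by smallest node id):
  initial in-degrees: [1, 0, 0, 3, 4, 2]
  ready (indeg=0): [1, 2]
  pop 1: indeg[0]->0; indeg[3]->2; indeg[5]->1 | ready=[0, 2] | order so far=[1]
  pop 0: indeg[3]->1; indeg[4]->3; indeg[5]->0 | ready=[2, 5] | order so far=[1, 0]
  pop 2: indeg[3]->0; indeg[4]->2 | ready=[3, 5] | order so far=[1, 0, 2]
  pop 3: indeg[4]->1 | ready=[5] | order so far=[1, 0, 2, 3]
  pop 5: indeg[4]->0 | ready=[4] | order so far=[1, 0, 2, 3, 5]
  pop 4: no out-edges | ready=[] | order so far=[1, 0, 2, 3, 5, 4]
  Result: [1, 0, 2, 3, 5, 4]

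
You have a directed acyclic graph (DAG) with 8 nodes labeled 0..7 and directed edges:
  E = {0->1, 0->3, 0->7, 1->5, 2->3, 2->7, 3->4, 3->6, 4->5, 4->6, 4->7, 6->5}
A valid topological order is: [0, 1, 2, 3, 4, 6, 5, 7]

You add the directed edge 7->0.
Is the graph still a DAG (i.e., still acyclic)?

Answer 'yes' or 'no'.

Given toposort: [0, 1, 2, 3, 4, 6, 5, 7]
Position of 7: index 7; position of 0: index 0
New edge 7->0: backward (u after v in old order)
Backward edge: old toposort is now invalid. Check if this creates a cycle.
Does 0 already reach 7? Reachable from 0: [0, 1, 3, 4, 5, 6, 7]. YES -> cycle!
Still a DAG? no

Answer: no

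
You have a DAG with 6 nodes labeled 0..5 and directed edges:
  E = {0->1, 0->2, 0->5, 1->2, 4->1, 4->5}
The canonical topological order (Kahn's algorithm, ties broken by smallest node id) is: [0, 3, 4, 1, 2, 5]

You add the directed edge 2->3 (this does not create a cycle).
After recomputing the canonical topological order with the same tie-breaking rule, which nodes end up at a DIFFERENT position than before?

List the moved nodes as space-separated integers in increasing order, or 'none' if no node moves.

Old toposort: [0, 3, 4, 1, 2, 5]
Added edge 2->3
Recompute Kahn (smallest-id tiebreak):
  initial in-degrees: [0, 2, 2, 1, 0, 2]
  ready (indeg=0): [0, 4]
  pop 0: indeg[1]->1; indeg[2]->1; indeg[5]->1 | ready=[4] | order so far=[0]
  pop 4: indeg[1]->0; indeg[5]->0 | ready=[1, 5] | order so far=[0, 4]
  pop 1: indeg[2]->0 | ready=[2, 5] | order so far=[0, 4, 1]
  pop 2: indeg[3]->0 | ready=[3, 5] | order so far=[0, 4, 1, 2]
  pop 3: no out-edges | ready=[5] | order so far=[0, 4, 1, 2, 3]
  pop 5: no out-edges | ready=[] | order so far=[0, 4, 1, 2, 3, 5]
New canonical toposort: [0, 4, 1, 2, 3, 5]
Compare positions:
  Node 0: index 0 -> 0 (same)
  Node 1: index 3 -> 2 (moved)
  Node 2: index 4 -> 3 (moved)
  Node 3: index 1 -> 4 (moved)
  Node 4: index 2 -> 1 (moved)
  Node 5: index 5 -> 5 (same)
Nodes that changed position: 1 2 3 4

Answer: 1 2 3 4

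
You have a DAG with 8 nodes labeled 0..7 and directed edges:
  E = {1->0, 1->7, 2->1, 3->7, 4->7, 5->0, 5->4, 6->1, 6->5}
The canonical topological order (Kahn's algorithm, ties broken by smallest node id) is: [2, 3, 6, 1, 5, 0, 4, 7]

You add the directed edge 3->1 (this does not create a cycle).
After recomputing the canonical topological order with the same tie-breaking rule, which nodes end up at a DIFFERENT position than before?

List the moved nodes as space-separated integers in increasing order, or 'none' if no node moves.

Answer: none

Derivation:
Old toposort: [2, 3, 6, 1, 5, 0, 4, 7]
Added edge 3->1
Recompute Kahn (smallest-id tiebreak):
  initial in-degrees: [2, 3, 0, 0, 1, 1, 0, 3]
  ready (indeg=0): [2, 3, 6]
  pop 2: indeg[1]->2 | ready=[3, 6] | order so far=[2]
  pop 3: indeg[1]->1; indeg[7]->2 | ready=[6] | order so far=[2, 3]
  pop 6: indeg[1]->0; indeg[5]->0 | ready=[1, 5] | order so far=[2, 3, 6]
  pop 1: indeg[0]->1; indeg[7]->1 | ready=[5] | order so far=[2, 3, 6, 1]
  pop 5: indeg[0]->0; indeg[4]->0 | ready=[0, 4] | order so far=[2, 3, 6, 1, 5]
  pop 0: no out-edges | ready=[4] | order so far=[2, 3, 6, 1, 5, 0]
  pop 4: indeg[7]->0 | ready=[7] | order so far=[2, 3, 6, 1, 5, 0, 4]
  pop 7: no out-edges | ready=[] | order so far=[2, 3, 6, 1, 5, 0, 4, 7]
New canonical toposort: [2, 3, 6, 1, 5, 0, 4, 7]
Compare positions:
  Node 0: index 5 -> 5 (same)
  Node 1: index 3 -> 3 (same)
  Node 2: index 0 -> 0 (same)
  Node 3: index 1 -> 1 (same)
  Node 4: index 6 -> 6 (same)
  Node 5: index 4 -> 4 (same)
  Node 6: index 2 -> 2 (same)
  Node 7: index 7 -> 7 (same)
Nodes that changed position: none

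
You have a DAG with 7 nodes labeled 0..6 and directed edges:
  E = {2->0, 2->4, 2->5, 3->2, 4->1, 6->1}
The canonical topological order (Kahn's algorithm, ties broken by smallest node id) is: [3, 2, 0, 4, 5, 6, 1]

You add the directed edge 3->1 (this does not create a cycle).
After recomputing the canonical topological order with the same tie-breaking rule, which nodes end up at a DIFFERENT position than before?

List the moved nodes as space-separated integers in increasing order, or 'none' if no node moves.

Answer: none

Derivation:
Old toposort: [3, 2, 0, 4, 5, 6, 1]
Added edge 3->1
Recompute Kahn (smallest-id tiebreak):
  initial in-degrees: [1, 3, 1, 0, 1, 1, 0]
  ready (indeg=0): [3, 6]
  pop 3: indeg[1]->2; indeg[2]->0 | ready=[2, 6] | order so far=[3]
  pop 2: indeg[0]->0; indeg[4]->0; indeg[5]->0 | ready=[0, 4, 5, 6] | order so far=[3, 2]
  pop 0: no out-edges | ready=[4, 5, 6] | order so far=[3, 2, 0]
  pop 4: indeg[1]->1 | ready=[5, 6] | order so far=[3, 2, 0, 4]
  pop 5: no out-edges | ready=[6] | order so far=[3, 2, 0, 4, 5]
  pop 6: indeg[1]->0 | ready=[1] | order so far=[3, 2, 0, 4, 5, 6]
  pop 1: no out-edges | ready=[] | order so far=[3, 2, 0, 4, 5, 6, 1]
New canonical toposort: [3, 2, 0, 4, 5, 6, 1]
Compare positions:
  Node 0: index 2 -> 2 (same)
  Node 1: index 6 -> 6 (same)
  Node 2: index 1 -> 1 (same)
  Node 3: index 0 -> 0 (same)
  Node 4: index 3 -> 3 (same)
  Node 5: index 4 -> 4 (same)
  Node 6: index 5 -> 5 (same)
Nodes that changed position: none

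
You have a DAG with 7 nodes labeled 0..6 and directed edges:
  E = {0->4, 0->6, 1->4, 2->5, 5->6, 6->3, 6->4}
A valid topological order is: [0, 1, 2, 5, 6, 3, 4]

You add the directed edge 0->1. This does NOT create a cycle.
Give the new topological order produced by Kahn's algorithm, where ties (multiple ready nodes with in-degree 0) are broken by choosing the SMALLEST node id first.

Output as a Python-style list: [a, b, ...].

Answer: [0, 1, 2, 5, 6, 3, 4]

Derivation:
Old toposort: [0, 1, 2, 5, 6, 3, 4]
Added edge: 0->1
Position of 0 (0) < position of 1 (1). Old order still valid.
Run Kahn's algorithm (break ties by smallest node id):
  initial in-degrees: [0, 1, 0, 1, 3, 1, 2]
  ready (indeg=0): [0, 2]
  pop 0: indeg[1]->0; indeg[4]->2; indeg[6]->1 | ready=[1, 2] | order so far=[0]
  pop 1: indeg[4]->1 | ready=[2] | order so far=[0, 1]
  pop 2: indeg[5]->0 | ready=[5] | order so far=[0, 1, 2]
  pop 5: indeg[6]->0 | ready=[6] | order so far=[0, 1, 2, 5]
  pop 6: indeg[3]->0; indeg[4]->0 | ready=[3, 4] | order so far=[0, 1, 2, 5, 6]
  pop 3: no out-edges | ready=[4] | order so far=[0, 1, 2, 5, 6, 3]
  pop 4: no out-edges | ready=[] | order so far=[0, 1, 2, 5, 6, 3, 4]
  Result: [0, 1, 2, 5, 6, 3, 4]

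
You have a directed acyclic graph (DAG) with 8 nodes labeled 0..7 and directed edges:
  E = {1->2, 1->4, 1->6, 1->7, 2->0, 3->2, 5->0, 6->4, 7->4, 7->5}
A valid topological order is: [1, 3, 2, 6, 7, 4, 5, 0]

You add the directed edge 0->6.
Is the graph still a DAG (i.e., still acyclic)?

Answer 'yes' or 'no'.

Given toposort: [1, 3, 2, 6, 7, 4, 5, 0]
Position of 0: index 7; position of 6: index 3
New edge 0->6: backward (u after v in old order)
Backward edge: old toposort is now invalid. Check if this creates a cycle.
Does 6 already reach 0? Reachable from 6: [4, 6]. NO -> still a DAG (reorder needed).
Still a DAG? yes

Answer: yes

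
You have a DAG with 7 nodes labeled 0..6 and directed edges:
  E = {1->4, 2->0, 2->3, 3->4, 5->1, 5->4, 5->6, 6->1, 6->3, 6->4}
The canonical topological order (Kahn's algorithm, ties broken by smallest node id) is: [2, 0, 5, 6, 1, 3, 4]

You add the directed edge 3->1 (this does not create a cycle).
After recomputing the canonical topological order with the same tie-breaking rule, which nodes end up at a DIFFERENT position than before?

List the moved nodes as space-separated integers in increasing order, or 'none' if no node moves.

Old toposort: [2, 0, 5, 6, 1, 3, 4]
Added edge 3->1
Recompute Kahn (smallest-id tiebreak):
  initial in-degrees: [1, 3, 0, 2, 4, 0, 1]
  ready (indeg=0): [2, 5]
  pop 2: indeg[0]->0; indeg[3]->1 | ready=[0, 5] | order so far=[2]
  pop 0: no out-edges | ready=[5] | order so far=[2, 0]
  pop 5: indeg[1]->2; indeg[4]->3; indeg[6]->0 | ready=[6] | order so far=[2, 0, 5]
  pop 6: indeg[1]->1; indeg[3]->0; indeg[4]->2 | ready=[3] | order so far=[2, 0, 5, 6]
  pop 3: indeg[1]->0; indeg[4]->1 | ready=[1] | order so far=[2, 0, 5, 6, 3]
  pop 1: indeg[4]->0 | ready=[4] | order so far=[2, 0, 5, 6, 3, 1]
  pop 4: no out-edges | ready=[] | order so far=[2, 0, 5, 6, 3, 1, 4]
New canonical toposort: [2, 0, 5, 6, 3, 1, 4]
Compare positions:
  Node 0: index 1 -> 1 (same)
  Node 1: index 4 -> 5 (moved)
  Node 2: index 0 -> 0 (same)
  Node 3: index 5 -> 4 (moved)
  Node 4: index 6 -> 6 (same)
  Node 5: index 2 -> 2 (same)
  Node 6: index 3 -> 3 (same)
Nodes that changed position: 1 3

Answer: 1 3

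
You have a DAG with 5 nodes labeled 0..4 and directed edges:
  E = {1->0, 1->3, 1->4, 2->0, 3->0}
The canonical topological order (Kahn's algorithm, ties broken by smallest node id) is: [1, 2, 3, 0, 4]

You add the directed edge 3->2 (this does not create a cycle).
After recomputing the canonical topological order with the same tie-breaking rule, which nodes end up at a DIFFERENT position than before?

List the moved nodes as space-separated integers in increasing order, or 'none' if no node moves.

Answer: 2 3

Derivation:
Old toposort: [1, 2, 3, 0, 4]
Added edge 3->2
Recompute Kahn (smallest-id tiebreak):
  initial in-degrees: [3, 0, 1, 1, 1]
  ready (indeg=0): [1]
  pop 1: indeg[0]->2; indeg[3]->0; indeg[4]->0 | ready=[3, 4] | order so far=[1]
  pop 3: indeg[0]->1; indeg[2]->0 | ready=[2, 4] | order so far=[1, 3]
  pop 2: indeg[0]->0 | ready=[0, 4] | order so far=[1, 3, 2]
  pop 0: no out-edges | ready=[4] | order so far=[1, 3, 2, 0]
  pop 4: no out-edges | ready=[] | order so far=[1, 3, 2, 0, 4]
New canonical toposort: [1, 3, 2, 0, 4]
Compare positions:
  Node 0: index 3 -> 3 (same)
  Node 1: index 0 -> 0 (same)
  Node 2: index 1 -> 2 (moved)
  Node 3: index 2 -> 1 (moved)
  Node 4: index 4 -> 4 (same)
Nodes that changed position: 2 3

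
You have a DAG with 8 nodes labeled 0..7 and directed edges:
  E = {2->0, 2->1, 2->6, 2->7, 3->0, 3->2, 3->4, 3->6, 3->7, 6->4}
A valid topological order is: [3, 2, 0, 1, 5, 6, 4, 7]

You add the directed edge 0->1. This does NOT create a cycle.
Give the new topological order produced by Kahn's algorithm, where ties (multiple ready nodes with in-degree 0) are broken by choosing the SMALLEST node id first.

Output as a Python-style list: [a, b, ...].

Old toposort: [3, 2, 0, 1, 5, 6, 4, 7]
Added edge: 0->1
Position of 0 (2) < position of 1 (3). Old order still valid.
Run Kahn's algorithm (break ties by smallest node id):
  initial in-degrees: [2, 2, 1, 0, 2, 0, 2, 2]
  ready (indeg=0): [3, 5]
  pop 3: indeg[0]->1; indeg[2]->0; indeg[4]->1; indeg[6]->1; indeg[7]->1 | ready=[2, 5] | order so far=[3]
  pop 2: indeg[0]->0; indeg[1]->1; indeg[6]->0; indeg[7]->0 | ready=[0, 5, 6, 7] | order so far=[3, 2]
  pop 0: indeg[1]->0 | ready=[1, 5, 6, 7] | order so far=[3, 2, 0]
  pop 1: no out-edges | ready=[5, 6, 7] | order so far=[3, 2, 0, 1]
  pop 5: no out-edges | ready=[6, 7] | order so far=[3, 2, 0, 1, 5]
  pop 6: indeg[4]->0 | ready=[4, 7] | order so far=[3, 2, 0, 1, 5, 6]
  pop 4: no out-edges | ready=[7] | order so far=[3, 2, 0, 1, 5, 6, 4]
  pop 7: no out-edges | ready=[] | order so far=[3, 2, 0, 1, 5, 6, 4, 7]
  Result: [3, 2, 0, 1, 5, 6, 4, 7]

Answer: [3, 2, 0, 1, 5, 6, 4, 7]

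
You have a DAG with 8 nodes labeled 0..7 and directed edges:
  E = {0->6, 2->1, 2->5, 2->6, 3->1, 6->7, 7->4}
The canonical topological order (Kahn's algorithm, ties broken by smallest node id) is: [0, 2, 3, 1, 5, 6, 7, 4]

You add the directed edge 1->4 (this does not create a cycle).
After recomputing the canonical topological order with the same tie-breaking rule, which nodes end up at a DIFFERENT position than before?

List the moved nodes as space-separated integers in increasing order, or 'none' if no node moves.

Answer: none

Derivation:
Old toposort: [0, 2, 3, 1, 5, 6, 7, 4]
Added edge 1->4
Recompute Kahn (smallest-id tiebreak):
  initial in-degrees: [0, 2, 0, 0, 2, 1, 2, 1]
  ready (indeg=0): [0, 2, 3]
  pop 0: indeg[6]->1 | ready=[2, 3] | order so far=[0]
  pop 2: indeg[1]->1; indeg[5]->0; indeg[6]->0 | ready=[3, 5, 6] | order so far=[0, 2]
  pop 3: indeg[1]->0 | ready=[1, 5, 6] | order so far=[0, 2, 3]
  pop 1: indeg[4]->1 | ready=[5, 6] | order so far=[0, 2, 3, 1]
  pop 5: no out-edges | ready=[6] | order so far=[0, 2, 3, 1, 5]
  pop 6: indeg[7]->0 | ready=[7] | order so far=[0, 2, 3, 1, 5, 6]
  pop 7: indeg[4]->0 | ready=[4] | order so far=[0, 2, 3, 1, 5, 6, 7]
  pop 4: no out-edges | ready=[] | order so far=[0, 2, 3, 1, 5, 6, 7, 4]
New canonical toposort: [0, 2, 3, 1, 5, 6, 7, 4]
Compare positions:
  Node 0: index 0 -> 0 (same)
  Node 1: index 3 -> 3 (same)
  Node 2: index 1 -> 1 (same)
  Node 3: index 2 -> 2 (same)
  Node 4: index 7 -> 7 (same)
  Node 5: index 4 -> 4 (same)
  Node 6: index 5 -> 5 (same)
  Node 7: index 6 -> 6 (same)
Nodes that changed position: none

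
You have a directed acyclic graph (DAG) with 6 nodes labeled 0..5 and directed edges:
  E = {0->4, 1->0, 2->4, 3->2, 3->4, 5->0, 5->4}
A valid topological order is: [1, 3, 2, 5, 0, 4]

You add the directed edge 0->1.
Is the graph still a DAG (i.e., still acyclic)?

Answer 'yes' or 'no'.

Given toposort: [1, 3, 2, 5, 0, 4]
Position of 0: index 4; position of 1: index 0
New edge 0->1: backward (u after v in old order)
Backward edge: old toposort is now invalid. Check if this creates a cycle.
Does 1 already reach 0? Reachable from 1: [0, 1, 4]. YES -> cycle!
Still a DAG? no

Answer: no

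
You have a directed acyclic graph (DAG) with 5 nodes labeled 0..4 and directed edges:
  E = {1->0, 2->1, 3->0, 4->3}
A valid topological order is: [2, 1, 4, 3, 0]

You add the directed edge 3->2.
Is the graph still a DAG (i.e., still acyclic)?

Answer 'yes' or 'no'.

Answer: yes

Derivation:
Given toposort: [2, 1, 4, 3, 0]
Position of 3: index 3; position of 2: index 0
New edge 3->2: backward (u after v in old order)
Backward edge: old toposort is now invalid. Check if this creates a cycle.
Does 2 already reach 3? Reachable from 2: [0, 1, 2]. NO -> still a DAG (reorder needed).
Still a DAG? yes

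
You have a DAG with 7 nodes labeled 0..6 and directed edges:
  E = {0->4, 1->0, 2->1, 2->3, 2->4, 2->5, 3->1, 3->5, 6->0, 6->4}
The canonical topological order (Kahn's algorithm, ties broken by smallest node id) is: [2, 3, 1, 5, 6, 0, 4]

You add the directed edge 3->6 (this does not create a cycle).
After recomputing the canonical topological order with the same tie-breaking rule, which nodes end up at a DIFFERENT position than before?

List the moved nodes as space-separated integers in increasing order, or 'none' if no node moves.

Answer: none

Derivation:
Old toposort: [2, 3, 1, 5, 6, 0, 4]
Added edge 3->6
Recompute Kahn (smallest-id tiebreak):
  initial in-degrees: [2, 2, 0, 1, 3, 2, 1]
  ready (indeg=0): [2]
  pop 2: indeg[1]->1; indeg[3]->0; indeg[4]->2; indeg[5]->1 | ready=[3] | order so far=[2]
  pop 3: indeg[1]->0; indeg[5]->0; indeg[6]->0 | ready=[1, 5, 6] | order so far=[2, 3]
  pop 1: indeg[0]->1 | ready=[5, 6] | order so far=[2, 3, 1]
  pop 5: no out-edges | ready=[6] | order so far=[2, 3, 1, 5]
  pop 6: indeg[0]->0; indeg[4]->1 | ready=[0] | order so far=[2, 3, 1, 5, 6]
  pop 0: indeg[4]->0 | ready=[4] | order so far=[2, 3, 1, 5, 6, 0]
  pop 4: no out-edges | ready=[] | order so far=[2, 3, 1, 5, 6, 0, 4]
New canonical toposort: [2, 3, 1, 5, 6, 0, 4]
Compare positions:
  Node 0: index 5 -> 5 (same)
  Node 1: index 2 -> 2 (same)
  Node 2: index 0 -> 0 (same)
  Node 3: index 1 -> 1 (same)
  Node 4: index 6 -> 6 (same)
  Node 5: index 3 -> 3 (same)
  Node 6: index 4 -> 4 (same)
Nodes that changed position: none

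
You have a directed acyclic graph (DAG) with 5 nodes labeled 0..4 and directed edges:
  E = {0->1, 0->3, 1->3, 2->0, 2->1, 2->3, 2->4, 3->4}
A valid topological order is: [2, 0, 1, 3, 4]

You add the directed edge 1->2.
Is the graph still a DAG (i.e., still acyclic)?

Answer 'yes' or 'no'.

Answer: no

Derivation:
Given toposort: [2, 0, 1, 3, 4]
Position of 1: index 2; position of 2: index 0
New edge 1->2: backward (u after v in old order)
Backward edge: old toposort is now invalid. Check if this creates a cycle.
Does 2 already reach 1? Reachable from 2: [0, 1, 2, 3, 4]. YES -> cycle!
Still a DAG? no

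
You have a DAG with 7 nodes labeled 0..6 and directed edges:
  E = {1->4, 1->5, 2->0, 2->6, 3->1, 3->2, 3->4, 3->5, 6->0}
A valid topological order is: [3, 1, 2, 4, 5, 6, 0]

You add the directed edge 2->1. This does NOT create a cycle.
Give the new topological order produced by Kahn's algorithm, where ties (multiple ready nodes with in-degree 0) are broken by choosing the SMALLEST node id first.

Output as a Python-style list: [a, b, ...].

Answer: [3, 2, 1, 4, 5, 6, 0]

Derivation:
Old toposort: [3, 1, 2, 4, 5, 6, 0]
Added edge: 2->1
Position of 2 (2) > position of 1 (1). Must reorder: 2 must now come before 1.
Run Kahn's algorithm (break ties by smallest node id):
  initial in-degrees: [2, 2, 1, 0, 2, 2, 1]
  ready (indeg=0): [3]
  pop 3: indeg[1]->1; indeg[2]->0; indeg[4]->1; indeg[5]->1 | ready=[2] | order so far=[3]
  pop 2: indeg[0]->1; indeg[1]->0; indeg[6]->0 | ready=[1, 6] | order so far=[3, 2]
  pop 1: indeg[4]->0; indeg[5]->0 | ready=[4, 5, 6] | order so far=[3, 2, 1]
  pop 4: no out-edges | ready=[5, 6] | order so far=[3, 2, 1, 4]
  pop 5: no out-edges | ready=[6] | order so far=[3, 2, 1, 4, 5]
  pop 6: indeg[0]->0 | ready=[0] | order so far=[3, 2, 1, 4, 5, 6]
  pop 0: no out-edges | ready=[] | order so far=[3, 2, 1, 4, 5, 6, 0]
  Result: [3, 2, 1, 4, 5, 6, 0]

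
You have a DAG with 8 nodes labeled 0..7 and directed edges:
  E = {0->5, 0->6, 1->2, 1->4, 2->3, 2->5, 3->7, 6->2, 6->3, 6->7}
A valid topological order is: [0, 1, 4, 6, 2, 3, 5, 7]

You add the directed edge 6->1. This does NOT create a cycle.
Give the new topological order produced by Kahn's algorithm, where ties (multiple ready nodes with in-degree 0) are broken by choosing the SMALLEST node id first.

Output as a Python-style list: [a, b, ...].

Old toposort: [0, 1, 4, 6, 2, 3, 5, 7]
Added edge: 6->1
Position of 6 (3) > position of 1 (1). Must reorder: 6 must now come before 1.
Run Kahn's algorithm (break ties by smallest node id):
  initial in-degrees: [0, 1, 2, 2, 1, 2, 1, 2]
  ready (indeg=0): [0]
  pop 0: indeg[5]->1; indeg[6]->0 | ready=[6] | order so far=[0]
  pop 6: indeg[1]->0; indeg[2]->1; indeg[3]->1; indeg[7]->1 | ready=[1] | order so far=[0, 6]
  pop 1: indeg[2]->0; indeg[4]->0 | ready=[2, 4] | order so far=[0, 6, 1]
  pop 2: indeg[3]->0; indeg[5]->0 | ready=[3, 4, 5] | order so far=[0, 6, 1, 2]
  pop 3: indeg[7]->0 | ready=[4, 5, 7] | order so far=[0, 6, 1, 2, 3]
  pop 4: no out-edges | ready=[5, 7] | order so far=[0, 6, 1, 2, 3, 4]
  pop 5: no out-edges | ready=[7] | order so far=[0, 6, 1, 2, 3, 4, 5]
  pop 7: no out-edges | ready=[] | order so far=[0, 6, 1, 2, 3, 4, 5, 7]
  Result: [0, 6, 1, 2, 3, 4, 5, 7]

Answer: [0, 6, 1, 2, 3, 4, 5, 7]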